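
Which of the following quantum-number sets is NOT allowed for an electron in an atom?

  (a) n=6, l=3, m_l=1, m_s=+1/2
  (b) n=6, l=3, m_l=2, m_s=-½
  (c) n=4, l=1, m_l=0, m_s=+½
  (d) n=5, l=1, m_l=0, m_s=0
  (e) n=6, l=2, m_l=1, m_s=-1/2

(d) has m_s = 0, but an electron's spin must be ±1/2.
The remaining sets (a), (b), (c), (e) satisfy all four rules.

(d)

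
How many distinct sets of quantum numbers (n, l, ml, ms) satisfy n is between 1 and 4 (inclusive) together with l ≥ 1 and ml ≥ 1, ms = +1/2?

For each n in the range, tally the orbitals obeying l ≥ 1 and ml ≥ 1:
n=2 → 1; n=3 → 3; n=4 → 6.
Orbitals: 1 + 3 + 6 = 10. With ms fixed to +1/2 there is one state per orbital, so 10 states.

10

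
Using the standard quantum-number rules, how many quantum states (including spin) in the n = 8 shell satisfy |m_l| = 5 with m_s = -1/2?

6

With n = 8 the allowed l are 0, 1, …, 7.
Per l-value: l=5 → 2; l=6 → 2; l=7 → 2.
Orbitals: 2 + 2 + 2 = 6. With m_s fixed to a single value there is one state per orbital, giving 6 states.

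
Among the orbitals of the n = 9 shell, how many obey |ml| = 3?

12

The (l, ml) pairs meeting |ml| = 3 give: l=3 → 2; l=4 → 2; l=5 → 2; l=6 → 2; l=7 → 2; l=8 → 2.
Total orbitals: 2 + 2 + 2 + 2 + 2 + 2 = 12.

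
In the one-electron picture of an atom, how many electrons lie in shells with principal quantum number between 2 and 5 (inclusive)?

Shell n has n² orbitals: 2²=4 + 3²=9 + 4²=16 + 5²=25 = 54 orbitals.
Two spin states per orbital: 2 × 54 = 108 electrons.

108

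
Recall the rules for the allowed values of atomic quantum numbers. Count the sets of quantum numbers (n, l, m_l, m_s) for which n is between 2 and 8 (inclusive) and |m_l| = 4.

40

Go shell by shell, enumerating (l, m_l) with |m_l| = 4:
n=5 → 2; n=6 → 4; n=7 → 6; n=8 → 8.
Orbitals: 2 + 4 + 6 + 8 = 20. Including both spin states (m_s = ±1/2) gives 2 × 20 = 40 states.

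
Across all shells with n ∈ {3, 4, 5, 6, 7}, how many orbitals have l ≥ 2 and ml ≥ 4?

10

Per-shell orbital counts meeting the constraint:
n=5 → 1; n=6 → 3; n=7 → 6.
Total orbitals: 1 + 3 + 6 = 10.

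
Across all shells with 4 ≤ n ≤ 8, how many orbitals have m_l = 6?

Per-shell orbital counts meeting the constraint:
n=7 → 1; n=8 → 2.
Total orbitals: 1 + 2 = 3.

3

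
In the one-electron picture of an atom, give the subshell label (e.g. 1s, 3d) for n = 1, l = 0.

1s

l = 0 corresponds to the letter 's', so the subshell is 1s.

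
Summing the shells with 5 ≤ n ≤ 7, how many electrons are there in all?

220

Shell n has n² orbitals: 5²=25 + 6²=36 + 7²=49 = 110 orbitals.
Two spin states per orbital: 2 × 110 = 220 electrons.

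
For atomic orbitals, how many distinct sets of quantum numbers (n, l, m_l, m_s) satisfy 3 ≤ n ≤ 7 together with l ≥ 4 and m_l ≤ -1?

Treat each shell separately and count matching orbitals:
n=5 → 4; n=6 → 9; n=7 → 15.
Orbitals: 4 + 9 + 15 = 28. Including both spin states (m_s = ±1/2) gives 2 × 28 = 56 states.

56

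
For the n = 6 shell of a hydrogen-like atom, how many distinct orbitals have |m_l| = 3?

6

For n = 6, l ranges over 0 … 5.
Orbitals with |m_l| = 3, by l: l=3 → 2; l=4 → 2; l=5 → 2.
Total orbitals: 2 + 2 + 2 = 6.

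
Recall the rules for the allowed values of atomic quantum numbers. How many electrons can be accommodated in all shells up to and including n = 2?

Total orbitals = 1² + 2² = 5. Doubling for spin gives 10 electrons.

10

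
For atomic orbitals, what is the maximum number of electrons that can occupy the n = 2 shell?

8

A shell holds 2n² electrons: 2 × 2² = 2 × 4 = 8.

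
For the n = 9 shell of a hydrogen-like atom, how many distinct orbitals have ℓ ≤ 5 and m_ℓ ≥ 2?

With n = 9 the allowed ℓ are 0, 1, …, 8.
Contributions: ℓ=2 → 1; ℓ=3 → 2; ℓ=4 → 3; ℓ=5 → 4.
Total orbitals: 1 + 2 + 3 + 4 = 10.

10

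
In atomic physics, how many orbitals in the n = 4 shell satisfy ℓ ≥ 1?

Per ℓ-value: ℓ=1 → 3; ℓ=2 → 5; ℓ=3 → 7.
Total orbitals: 3 + 5 + 7 = 15.

15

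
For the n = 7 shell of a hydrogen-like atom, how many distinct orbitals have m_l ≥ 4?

Per l-value: l=4 → 1; l=5 → 2; l=6 → 3.
Total orbitals: 1 + 2 + 3 = 6.

6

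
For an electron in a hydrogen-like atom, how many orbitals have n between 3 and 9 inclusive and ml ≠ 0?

For each n in the range, tally the orbitals obeying ml ≠ 0:
n=3 → 6; n=4 → 12; n=5 → 20; n=6 → 30; n=7 → 42; n=8 → 56; n=9 → 72.
Total orbitals: 6 + 12 + 20 + 30 + 42 + 56 + 72 = 238.

238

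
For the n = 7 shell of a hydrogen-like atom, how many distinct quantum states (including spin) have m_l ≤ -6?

2

The (l, m_l) pairs meeting m_l ≤ -6 give: l=6 → 1.
Orbitals: 1. Each orbital carries two spin states, so 1 × 2 = 2 states.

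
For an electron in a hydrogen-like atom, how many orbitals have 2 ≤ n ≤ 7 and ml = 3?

10

Go shell by shell, enumerating (l, ml) with ml = 3:
n=4 → 1; n=5 → 2; n=6 → 3; n=7 → 4.
Total orbitals: 1 + 2 + 3 + 4 = 10.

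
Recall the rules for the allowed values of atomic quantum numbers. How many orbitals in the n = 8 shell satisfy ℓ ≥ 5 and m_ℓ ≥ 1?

For n = 8, ℓ ranges over 0 … 7.
Per ℓ-value: ℓ=5 → 5; ℓ=6 → 6; ℓ=7 → 7.
Total orbitals: 5 + 6 + 7 = 18.

18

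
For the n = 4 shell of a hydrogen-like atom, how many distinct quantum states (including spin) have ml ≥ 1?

12

For n = 4, l ranges over 0 … 3.
The (l, ml) pairs meeting ml ≥ 1 give: l=1 → 1; l=2 → 2; l=3 → 3.
Orbitals: 1 + 2 + 3 = 6. Each orbital carries two spin states, so 6 × 2 = 12 states.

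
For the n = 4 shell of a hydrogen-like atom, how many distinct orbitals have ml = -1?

3

Contributions: l=1 → 1; l=2 → 1; l=3 → 1.
Total orbitals: 1 + 1 + 1 = 3.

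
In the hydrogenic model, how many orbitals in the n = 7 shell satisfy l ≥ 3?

40

Go through l = 0, …, 6 (the values permitted for n = 7).
Contributions: l=3 → 7; l=4 → 9; l=5 → 11; l=6 → 13.
Total orbitals: 7 + 9 + 11 + 13 = 40.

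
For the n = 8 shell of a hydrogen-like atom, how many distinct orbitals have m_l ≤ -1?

For n = 8, l ranges over 0 … 7.
Per l-value: l=1 → 1; l=2 → 2; l=3 → 3; l=4 → 4; l=5 → 5; l=6 → 6; l=7 → 7.
Total orbitals: 1 + 2 + 3 + 4 + 5 + 6 + 7 = 28.

28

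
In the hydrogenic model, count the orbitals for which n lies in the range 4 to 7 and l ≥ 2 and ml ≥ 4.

10

Treat each shell separately and count matching orbitals:
n=5 → 1; n=6 → 3; n=7 → 6.
Total orbitals: 1 + 3 + 6 = 10.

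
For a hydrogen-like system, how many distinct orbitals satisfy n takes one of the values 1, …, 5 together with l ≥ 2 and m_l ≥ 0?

22

For each n in the range, tally the orbitals obeying l ≥ 2 and m_l ≥ 0:
n=3 → 3; n=4 → 7; n=5 → 12.
Total orbitals: 3 + 7 + 12 = 22.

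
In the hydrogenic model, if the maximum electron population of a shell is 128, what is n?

2n² = 128 ⇒ n² = 64 ⇒ n = 8.

n = 8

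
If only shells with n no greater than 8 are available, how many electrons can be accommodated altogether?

408

Total orbitals = 1² + 2² + 3² + 4² + 5² + 6² + 7² + 8² = 204. Doubling for spin gives 408 electrons.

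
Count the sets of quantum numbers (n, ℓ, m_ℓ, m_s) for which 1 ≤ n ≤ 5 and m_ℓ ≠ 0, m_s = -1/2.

Go shell by shell, enumerating (ℓ, m_ℓ) with m_ℓ ≠ 0:
n=2 → 2; n=3 → 6; n=4 → 12; n=5 → 20.
Orbitals: 2 + 6 + 12 + 20 = 40. With m_s fixed to -1/2 there is one state per orbital, so 40 states.

40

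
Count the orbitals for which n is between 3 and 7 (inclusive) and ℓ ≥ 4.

62

Treat each shell separately and count matching orbitals:
n=5 → 9; n=6 → 20; n=7 → 33.
Total orbitals: 9 + 20 + 33 = 62.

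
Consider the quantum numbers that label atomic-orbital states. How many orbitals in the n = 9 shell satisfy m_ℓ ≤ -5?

The n = 9 shell has ℓ = 0 through 8; check each.
Orbitals with m_ℓ ≤ -5, by ℓ: ℓ=5 → 1; ℓ=6 → 2; ℓ=7 → 3; ℓ=8 → 4.
Total orbitals: 1 + 2 + 3 + 4 = 10.

10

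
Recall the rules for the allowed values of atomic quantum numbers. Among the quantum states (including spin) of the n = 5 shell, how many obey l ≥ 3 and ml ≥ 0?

18

The (l, ml) pairs meeting l ≥ 3 and ml ≥ 0 give: l=3 → 4; l=4 → 5.
Orbitals: 4 + 5 = 9. Each orbital carries two spin states, so 9 × 2 = 18 states.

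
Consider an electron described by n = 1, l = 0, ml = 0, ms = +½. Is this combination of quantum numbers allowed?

n = 1 is a positive integer. l = 0 satisfies 0 ≤ l ≤ n−1 = 0. ml = 0 lies in the range −l … +l (here 0). ms = +1/2 is one of ±1/2.
All four constraints are satisfied.

Valid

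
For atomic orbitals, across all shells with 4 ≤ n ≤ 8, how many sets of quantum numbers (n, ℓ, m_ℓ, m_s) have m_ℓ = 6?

6

For each n in the range, tally the orbitals obeying m_ℓ = 6:
n=7 → 1; n=8 → 2.
Orbitals: 1 + 2 = 3. Including both spin states (m_s = ±1/2) gives 2 × 3 = 6 states.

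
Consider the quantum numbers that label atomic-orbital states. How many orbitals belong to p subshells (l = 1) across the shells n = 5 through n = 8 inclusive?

A p subshell (l = 1) exists for every n ≥ 2, so shells n = 5, 6, 7, 8 each contribute one — 4 subshells.
Since each p subshell has 2·1+1 = 3 orbitals, the total is 4 × 3 = 12.

12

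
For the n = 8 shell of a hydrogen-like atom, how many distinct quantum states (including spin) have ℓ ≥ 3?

110

The (ℓ, m_ℓ) pairs meeting ℓ ≥ 3 give: ℓ=3 → 7; ℓ=4 → 9; ℓ=5 → 11; ℓ=6 → 13; ℓ=7 → 15.
Orbitals: 7 + 9 + 11 + 13 + 15 = 55. Each orbital carries two spin states, so 55 × 2 = 110 states.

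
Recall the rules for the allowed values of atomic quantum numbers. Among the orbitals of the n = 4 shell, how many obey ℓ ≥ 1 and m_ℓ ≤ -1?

Orbitals with ℓ ≥ 1 and m_ℓ ≤ -1, by ℓ: ℓ=1 → 1; ℓ=2 → 2; ℓ=3 → 3.
Total orbitals: 1 + 2 + 3 = 6.

6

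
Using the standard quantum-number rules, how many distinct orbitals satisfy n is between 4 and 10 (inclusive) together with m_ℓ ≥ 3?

84

For each n in the range, tally the orbitals obeying m_ℓ ≥ 3:
n=4 → 1; n=5 → 3; n=6 → 6; n=7 → 10; n=8 → 15; n=9 → 21; n=10 → 28.
Total orbitals: 1 + 3 + 6 + 10 + 15 + 21 + 28 = 84.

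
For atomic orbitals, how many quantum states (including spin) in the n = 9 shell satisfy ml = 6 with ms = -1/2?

3

Go through l = 0, …, 8 (the values permitted for n = 9).
Per l-value: l=6 → 1; l=7 → 1; l=8 → 1.
Orbitals: 1 + 1 + 1 = 3. With ms fixed to a single value there is one state per orbital, giving 3 states.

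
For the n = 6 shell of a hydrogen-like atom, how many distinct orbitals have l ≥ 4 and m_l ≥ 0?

For n = 6, l ranges over 0 … 5.
The (l, m_l) pairs meeting l ≥ 4 and m_l ≥ 0 give: l=4 → 5; l=5 → 6.
Total orbitals: 5 + 6 = 11.

11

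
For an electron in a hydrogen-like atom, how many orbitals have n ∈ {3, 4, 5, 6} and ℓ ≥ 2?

Go shell by shell, enumerating (ℓ, m_ℓ) with ℓ ≥ 2:
n=3 → 5; n=4 → 12; n=5 → 21; n=6 → 32.
Total orbitals: 5 + 12 + 21 + 32 = 70.

70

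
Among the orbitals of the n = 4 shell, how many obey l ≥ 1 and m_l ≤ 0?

9

For n = 4, l ranges over 0 … 3.
The (l, m_l) pairs meeting l ≥ 1 and m_l ≤ 0 give: l=1 → 2; l=2 → 3; l=3 → 4.
Total orbitals: 2 + 3 + 4 = 9.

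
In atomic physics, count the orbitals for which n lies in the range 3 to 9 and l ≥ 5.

For each n in the range, tally the orbitals obeying l ≥ 5:
n=6 → 11; n=7 → 24; n=8 → 39; n=9 → 56.
Total orbitals: 11 + 24 + 39 + 56 = 130.

130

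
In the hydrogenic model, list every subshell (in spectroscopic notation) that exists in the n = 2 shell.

2s, 2p

For n = 2, l runs from 0 to 1. In spectroscopic notation l = 0,1,2,… ↔ s,p,d,f,g,h,i, so the subshells are 2s, 2p.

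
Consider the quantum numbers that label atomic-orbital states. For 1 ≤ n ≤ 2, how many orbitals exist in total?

Total orbitals = 1² + 2² = 5.

5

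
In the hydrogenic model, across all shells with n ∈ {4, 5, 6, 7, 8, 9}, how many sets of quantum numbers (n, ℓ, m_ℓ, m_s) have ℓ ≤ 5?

Treat each shell separately and count matching orbitals:
n=4 → 16; n=5 → 25; n=6 → 36; n=7 → 36; n=8 → 36; n=9 → 36.
Orbitals: 16 + 25 + 36 + 36 + 36 + 36 = 185. Including both spin states (m_s = ±1/2) gives 2 × 185 = 370 states.

370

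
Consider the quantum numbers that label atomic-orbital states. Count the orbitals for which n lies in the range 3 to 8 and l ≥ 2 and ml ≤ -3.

Treat each shell separately and count matching orbitals:
n=4 → 1; n=5 → 3; n=6 → 6; n=7 → 10; n=8 → 15.
Total orbitals: 1 + 3 + 6 + 10 + 15 = 35.

35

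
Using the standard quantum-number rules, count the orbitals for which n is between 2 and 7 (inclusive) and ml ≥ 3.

Per-shell orbital counts meeting the constraint:
n=4 → 1; n=5 → 3; n=6 → 6; n=7 → 10.
Total orbitals: 1 + 3 + 6 + 10 = 20.

20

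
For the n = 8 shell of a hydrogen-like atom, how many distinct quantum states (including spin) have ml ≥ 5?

Contributions: l=5 → 1; l=6 → 2; l=7 → 3.
Orbitals: 1 + 2 + 3 = 6. Each orbital carries two spin states, so 6 × 2 = 12 states.

12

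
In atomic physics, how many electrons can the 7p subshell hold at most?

6

A subshell with l = 1 has 2l+1 = 3 orbitals, each holding 2 electrons (spin ±1/2), so 3 × 2 = 6.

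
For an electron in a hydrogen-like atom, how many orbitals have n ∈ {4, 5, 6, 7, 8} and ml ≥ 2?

Go shell by shell, enumerating (l, ml) with ml ≥ 2:
n=4 → 3; n=5 → 6; n=6 → 10; n=7 → 15; n=8 → 21.
Total orbitals: 3 + 6 + 10 + 15 + 21 = 55.

55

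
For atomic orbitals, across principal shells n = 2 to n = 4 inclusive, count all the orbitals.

29

Shell n has n² orbitals: 2²=4 + 3²=9 + 4²=16 = 29 orbitals.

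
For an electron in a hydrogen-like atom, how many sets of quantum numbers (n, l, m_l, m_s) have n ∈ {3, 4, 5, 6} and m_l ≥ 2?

Work shell by shell — for each n, count the (l, m_l) pairs that satisfy m_l ≥ 2:
n=3 → 1; n=4 → 3; n=5 → 6; n=6 → 10.
Orbitals: 1 + 3 + 6 + 10 = 20. Including both spin states (m_s = ±1/2) gives 2 × 20 = 40 states.

40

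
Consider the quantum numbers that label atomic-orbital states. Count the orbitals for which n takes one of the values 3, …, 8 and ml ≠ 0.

166

Count contributing orbitals for each principal shell:
n=3 → 6; n=4 → 12; n=5 → 20; n=6 → 30; n=7 → 42; n=8 → 56.
Total orbitals: 6 + 12 + 20 + 30 + 42 + 56 = 166.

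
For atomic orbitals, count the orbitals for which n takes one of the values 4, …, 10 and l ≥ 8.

53

For each n in the range, tally the orbitals obeying l ≥ 8:
n=9 → 17; n=10 → 36.
Total orbitals: 17 + 36 = 53.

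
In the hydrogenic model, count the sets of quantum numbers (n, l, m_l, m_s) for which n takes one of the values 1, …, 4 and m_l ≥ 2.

Treat each shell separately and count matching orbitals:
n=3 → 1; n=4 → 3.
Orbitals: 1 + 3 = 4. Including both spin states (m_s = ±1/2) gives 2 × 4 = 8 states.

8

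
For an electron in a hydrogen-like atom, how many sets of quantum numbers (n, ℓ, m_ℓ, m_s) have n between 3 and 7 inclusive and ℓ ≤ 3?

Per-shell orbital counts meeting the constraint:
n=3 → 9; n=4 → 16; n=5 → 16; n=6 → 16; n=7 → 16.
Orbitals: 9 + 16 + 16 + 16 + 16 = 73. Including both spin states (m_s = ±1/2) gives 2 × 73 = 146 states.

146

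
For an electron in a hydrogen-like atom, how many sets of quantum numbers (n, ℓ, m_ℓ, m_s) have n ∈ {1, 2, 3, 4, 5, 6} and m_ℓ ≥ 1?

70

Work shell by shell — for each n, count the (ℓ, m_ℓ) pairs that satisfy m_ℓ ≥ 1:
n=2 → 1; n=3 → 3; n=4 → 6; n=5 → 10; n=6 → 15.
Orbitals: 1 + 3 + 6 + 10 + 15 = 35. Including both spin states (m_s = ±1/2) gives 2 × 35 = 70 states.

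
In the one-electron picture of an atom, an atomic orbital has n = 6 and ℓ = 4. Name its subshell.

ℓ = 4 corresponds to the letter 'g', so the subshell is 6g.

6g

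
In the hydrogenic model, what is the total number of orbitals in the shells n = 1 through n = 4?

30

Shell n has n² orbitals: 1²=1 + 2²=4 + 3²=9 + 4²=16 = 30 orbitals.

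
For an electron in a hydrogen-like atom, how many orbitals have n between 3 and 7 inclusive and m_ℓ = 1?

20

Per-shell orbital counts meeting the constraint:
n=3 → 2; n=4 → 3; n=5 → 4; n=6 → 5; n=7 → 6.
Total orbitals: 2 + 3 + 4 + 5 + 6 = 20.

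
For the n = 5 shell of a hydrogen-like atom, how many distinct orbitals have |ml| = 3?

The (l, ml) pairs meeting |ml| = 3 give: l=3 → 2; l=4 → 2.
Total orbitals: 2 + 2 = 4.

4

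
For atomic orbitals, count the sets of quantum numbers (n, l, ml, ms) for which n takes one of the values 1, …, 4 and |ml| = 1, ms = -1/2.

Go shell by shell, enumerating (l, ml) with |ml| = 1:
n=2 → 2; n=3 → 4; n=4 → 6.
Orbitals: 2 + 4 + 6 = 12. With ms fixed to -1/2 there is one state per orbital, so 12 states.

12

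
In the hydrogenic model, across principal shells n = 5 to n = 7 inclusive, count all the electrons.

220

Shell n has n² orbitals: 5²=25 + 6²=36 + 7²=49 = 110 orbitals.
Two spin states per orbital: 2 × 110 = 220 electrons.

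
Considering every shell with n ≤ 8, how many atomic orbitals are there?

Total orbitals = 1² + 2² + 3² + 4² + 5² + 6² + 7² + 8² = 204.

204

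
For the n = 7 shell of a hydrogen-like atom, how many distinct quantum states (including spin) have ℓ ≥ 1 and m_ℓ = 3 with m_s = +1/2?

With n = 7 the allowed ℓ are 0, 1, …, 6.
Per ℓ-value: ℓ=3 → 1; ℓ=4 → 1; ℓ=5 → 1; ℓ=6 → 1.
Orbitals: 1 + 1 + 1 + 1 = 4. With m_s fixed to a single value there is one state per orbital, giving 4 states.

4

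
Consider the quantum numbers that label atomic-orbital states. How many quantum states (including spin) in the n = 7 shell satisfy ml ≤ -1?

42

With n = 7 the allowed l are 0, 1, …, 6.
Orbitals with ml ≤ -1, by l: l=1 → 1; l=2 → 2; l=3 → 3; l=4 → 4; l=5 → 5; l=6 → 6.
Orbitals: 1 + 2 + 3 + 4 + 5 + 6 = 21. Each orbital carries two spin states, so 21 × 2 = 42 states.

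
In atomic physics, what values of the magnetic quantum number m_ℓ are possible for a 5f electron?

The 5f subshell has ℓ = 3, and m_ℓ takes every integer from −ℓ to +ℓ. With ℓ = 3 that gives the 7 values -3, -2, -1, 0, 1, 2, 3.

-3, -2, -1, 0, 1, 2, 3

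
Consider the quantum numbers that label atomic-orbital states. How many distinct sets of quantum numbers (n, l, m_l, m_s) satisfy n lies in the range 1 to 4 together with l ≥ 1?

52

For each n in the range, tally the orbitals obeying l ≥ 1:
n=2 → 3; n=3 → 8; n=4 → 15.
Orbitals: 3 + 8 + 15 = 26. Including both spin states (m_s = ±1/2) gives 2 × 26 = 52 states.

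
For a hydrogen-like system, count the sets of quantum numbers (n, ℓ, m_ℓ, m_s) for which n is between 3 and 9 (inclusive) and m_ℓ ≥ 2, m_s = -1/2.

For each n in the range, tally the orbitals obeying m_ℓ ≥ 2:
n=3 → 1; n=4 → 3; n=5 → 6; n=6 → 10; n=7 → 15; n=8 → 21; n=9 → 28.
Orbitals: 1 + 3 + 6 + 10 + 15 + 21 + 28 = 84. With m_s fixed to -1/2 there is one state per orbital, so 84 states.

84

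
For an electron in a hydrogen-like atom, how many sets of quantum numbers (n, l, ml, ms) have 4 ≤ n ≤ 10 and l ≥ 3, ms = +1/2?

308

Count contributing orbitals for each principal shell:
n=4 → 7; n=5 → 16; n=6 → 27; n=7 → 40; n=8 → 55; n=9 → 72; n=10 → 91.
Orbitals: 7 + 16 + 27 + 40 + 55 + 72 + 91 = 308. With ms fixed to +1/2 there is one state per orbital, so 308 states.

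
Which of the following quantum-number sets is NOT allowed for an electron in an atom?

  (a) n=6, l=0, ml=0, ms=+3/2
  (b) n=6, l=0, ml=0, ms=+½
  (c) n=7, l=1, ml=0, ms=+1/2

(a) has ms = +3/2, but an electron's spin must be ±1/2.
The remaining sets (b), (c) satisfy all four rules.

(a)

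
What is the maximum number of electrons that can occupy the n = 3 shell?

18

A shell holds 2n² electrons: 2 × 3² = 2 × 9 = 18.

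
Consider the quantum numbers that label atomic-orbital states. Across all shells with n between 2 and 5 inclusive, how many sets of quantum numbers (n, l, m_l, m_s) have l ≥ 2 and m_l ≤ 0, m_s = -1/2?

Work shell by shell — for each n, count the (l, m_l) pairs that satisfy l ≥ 2 and m_l ≤ 0:
n=3 → 3; n=4 → 7; n=5 → 12.
Orbitals: 3 + 7 + 12 = 22. With m_s fixed to -1/2 there is one state per orbital, so 22 states.

22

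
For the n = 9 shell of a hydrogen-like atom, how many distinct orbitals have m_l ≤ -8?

1

With n = 9 the allowed l are 0, 1, …, 8.
The (l, m_l) pairs meeting m_l ≤ -8 give: l=8 → 1.
Total orbitals: 1.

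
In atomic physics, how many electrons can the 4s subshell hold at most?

A subshell with l = 0 has 2l+1 = 1 orbital, each holding 2 electrons (spin ±1/2), so 1 × 2 = 2.

2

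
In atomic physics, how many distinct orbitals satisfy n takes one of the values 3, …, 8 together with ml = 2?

21

Go shell by shell, enumerating (l, ml) with ml = 2:
n=3 → 1; n=4 → 2; n=5 → 3; n=6 → 4; n=7 → 5; n=8 → 6.
Total orbitals: 1 + 2 + 3 + 4 + 5 + 6 = 21.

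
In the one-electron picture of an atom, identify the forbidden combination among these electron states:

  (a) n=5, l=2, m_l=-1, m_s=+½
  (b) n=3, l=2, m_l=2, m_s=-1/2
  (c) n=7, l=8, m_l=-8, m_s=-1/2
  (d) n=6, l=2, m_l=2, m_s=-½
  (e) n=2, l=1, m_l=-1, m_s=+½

(c) has l = 8 ≥ n = 7, violating 0 ≤ l ≤ n−1.
The remaining sets (a), (b), (d), (e) satisfy all four rules.

(c)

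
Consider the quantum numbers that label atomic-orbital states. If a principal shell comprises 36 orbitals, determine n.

n² = 36 ⇒ n = 6.

n = 6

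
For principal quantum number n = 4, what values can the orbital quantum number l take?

0, 1, 2, 3

l is an integer with 0 ≤ l ≤ n−1, so for n = 4: l = 0, 1, 2, 3.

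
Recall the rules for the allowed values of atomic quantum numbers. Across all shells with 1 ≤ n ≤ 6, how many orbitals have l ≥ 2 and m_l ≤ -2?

20

Work shell by shell — for each n, count the (l, m_l) pairs that satisfy l ≥ 2 and m_l ≤ -2:
n=3 → 1; n=4 → 3; n=5 → 6; n=6 → 10.
Total orbitals: 1 + 3 + 6 + 10 = 20.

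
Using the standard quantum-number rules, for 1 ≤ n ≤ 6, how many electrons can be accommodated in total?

Total orbitals = 1² + 2² + 3² + 4² + 5² + 6² = 91. Doubling for spin gives 182 electrons.

182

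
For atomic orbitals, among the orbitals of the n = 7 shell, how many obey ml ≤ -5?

3

The n = 7 shell has l = 0 through 6; check each.
Contributions: l=5 → 1; l=6 → 2.
Total orbitals: 1 + 2 = 3.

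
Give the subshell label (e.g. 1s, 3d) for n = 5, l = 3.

l = 3 corresponds to the letter 'f', so the subshell is 5f.

5f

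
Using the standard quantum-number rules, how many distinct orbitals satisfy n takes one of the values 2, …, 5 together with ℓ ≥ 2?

38

Work shell by shell — for each n, count the (ℓ, m_ℓ) pairs that satisfy ℓ ≥ 2:
n=3 → 5; n=4 → 12; n=5 → 21.
Total orbitals: 5 + 12 + 21 = 38.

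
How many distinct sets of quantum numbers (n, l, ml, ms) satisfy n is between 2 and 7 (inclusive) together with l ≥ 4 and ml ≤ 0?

68

Count contributing orbitals for each principal shell:
n=5 → 5; n=6 → 11; n=7 → 18.
Orbitals: 5 + 11 + 18 = 34. Including both spin states (ms = ±1/2) gives 2 × 34 = 68 states.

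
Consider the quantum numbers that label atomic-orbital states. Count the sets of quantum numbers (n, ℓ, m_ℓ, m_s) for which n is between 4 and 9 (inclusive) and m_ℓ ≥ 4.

Treat each shell separately and count matching orbitals:
n=5 → 1; n=6 → 3; n=7 → 6; n=8 → 10; n=9 → 15.
Orbitals: 1 + 3 + 6 + 10 + 15 = 35. Including both spin states (m_s = ±1/2) gives 2 × 35 = 70 states.

70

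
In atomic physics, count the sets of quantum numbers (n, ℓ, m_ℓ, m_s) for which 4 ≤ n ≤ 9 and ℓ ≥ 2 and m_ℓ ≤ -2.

166

Go shell by shell, enumerating (ℓ, m_ℓ) with ℓ ≥ 2 and m_ℓ ≤ -2:
n=4 → 3; n=5 → 6; n=6 → 10; n=7 → 15; n=8 → 21; n=9 → 28.
Orbitals: 3 + 6 + 10 + 15 + 21 + 28 = 83. Including both spin states (m_s = ±1/2) gives 2 × 83 = 166 states.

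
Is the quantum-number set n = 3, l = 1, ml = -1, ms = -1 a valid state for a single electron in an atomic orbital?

The spin quantum number for an electron can only be ms = +1/2 or −1/2; ms = -1 is not one of those.

No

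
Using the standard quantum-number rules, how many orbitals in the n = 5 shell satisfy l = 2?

With n = 5 the allowed l are 0, 1, …, 4.
Orbitals with l = 2, by l: l=2 → 5.
Total orbitals: 5.

5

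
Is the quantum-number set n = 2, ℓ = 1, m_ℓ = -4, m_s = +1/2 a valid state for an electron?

Not allowed

The magnetic quantum number must satisfy −ℓ ≤ m_ℓ ≤ ℓ. With ℓ = 1, m_ℓ can only be -1, 0, 1, so m_ℓ = -4 is forbidden.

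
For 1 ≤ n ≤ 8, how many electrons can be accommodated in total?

408

Total orbitals = 1² + 2² + 3² + 4² + 5² + 6² + 7² + 8² = 204. Doubling for spin gives 408 electrons.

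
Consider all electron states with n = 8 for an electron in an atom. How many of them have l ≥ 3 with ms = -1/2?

55

For n = 8, l ranges over 0 … 7.
The (l, ml) pairs meeting l ≥ 3 give: l=3 → 7; l=4 → 9; l=5 → 11; l=6 → 13; l=7 → 15.
Orbitals: 7 + 9 + 11 + 13 + 15 = 55. With ms fixed to a single value there is one state per orbital, giving 55 states.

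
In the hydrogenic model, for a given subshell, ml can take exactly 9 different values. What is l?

l = 4 (g)

ml ranges over 2l+1 integers, so 2l+1 = 9 ⇒ l = 4.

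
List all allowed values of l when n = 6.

0, 1, 2, 3, 4, 5

l is an integer with 0 ≤ l ≤ n−1, so for n = 6: l = 0, 1, 2, 3, 4, 5.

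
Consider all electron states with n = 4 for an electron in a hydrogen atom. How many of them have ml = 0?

Go through l = 0, …, 3 (the values permitted for n = 4).
Orbitals with ml = 0, by l: l=0 → 1; l=1 → 1; l=2 → 1; l=3 → 1.
Orbitals: 1 + 1 + 1 + 1 = 4. Each orbital carries two spin states, so 4 × 2 = 8 states.

8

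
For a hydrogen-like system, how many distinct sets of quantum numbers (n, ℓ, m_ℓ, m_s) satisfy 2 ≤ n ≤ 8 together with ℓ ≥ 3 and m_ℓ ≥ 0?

160

Go shell by shell, enumerating (ℓ, m_ℓ) with ℓ ≥ 3 and m_ℓ ≥ 0:
n=4 → 4; n=5 → 9; n=6 → 15; n=7 → 22; n=8 → 30.
Orbitals: 4 + 9 + 15 + 22 + 30 = 80. Including both spin states (m_s = ±1/2) gives 2 × 80 = 160 states.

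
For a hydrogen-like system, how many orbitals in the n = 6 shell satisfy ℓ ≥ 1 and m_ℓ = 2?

Go through ℓ = 0, …, 5 (the values permitted for n = 6).
Contributions: ℓ=2 → 1; ℓ=3 → 1; ℓ=4 → 1; ℓ=5 → 1.
Total orbitals: 1 + 1 + 1 + 1 = 4.

4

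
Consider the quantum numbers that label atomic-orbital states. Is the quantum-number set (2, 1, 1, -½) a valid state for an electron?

n = 2 is a positive integer. l = 1 satisfies 0 ≤ l ≤ n−1 = 1. m_l = 1 lies in the range −l … +l (here −1 … 1). m_s = -1/2 is one of ±1/2.
All four constraints are satisfied.

Yes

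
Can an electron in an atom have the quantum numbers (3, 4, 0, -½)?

Not allowed

The orbital quantum number must satisfy 0 ≤ l ≤ n−1. With n = 3 the allowed l values are 0, 1, 2, so l = 4 is out of range.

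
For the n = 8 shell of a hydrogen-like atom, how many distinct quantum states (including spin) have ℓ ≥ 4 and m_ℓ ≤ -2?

Contributions: ℓ=4 → 3; ℓ=5 → 4; ℓ=6 → 5; ℓ=7 → 6.
Orbitals: 3 + 4 + 5 + 6 = 18. Each orbital carries two spin states, so 18 × 2 = 36 states.

36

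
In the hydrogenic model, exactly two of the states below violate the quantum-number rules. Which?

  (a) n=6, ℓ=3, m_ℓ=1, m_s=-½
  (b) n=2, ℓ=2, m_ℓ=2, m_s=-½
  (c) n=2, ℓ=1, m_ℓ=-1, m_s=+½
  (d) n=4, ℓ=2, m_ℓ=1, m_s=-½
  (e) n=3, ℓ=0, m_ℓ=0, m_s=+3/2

(b) and (e)

(b) has ℓ = 2 ≥ n = 2, violating 0 ≤ ℓ ≤ n−1.
(e) has m_s = +3/2, but an electron's spin must be ±1/2.
The remaining sets (a), (c), (d) satisfy all four rules.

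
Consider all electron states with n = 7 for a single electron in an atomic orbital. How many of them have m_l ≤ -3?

20

With n = 7 the allowed l are 0, 1, …, 6.
Orbitals with m_l ≤ -3, by l: l=3 → 1; l=4 → 2; l=5 → 3; l=6 → 4.
Orbitals: 1 + 2 + 3 + 4 = 10. Each orbital carries two spin states, so 10 × 2 = 20 states.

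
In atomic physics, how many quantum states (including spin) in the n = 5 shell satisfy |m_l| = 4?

With n = 5 the allowed l are 0, 1, …, 4.
The (l, m_l) pairs meeting |m_l| = 4 give: l=4 → 2.
Orbitals: 2. Each orbital carries two spin states, so 2 × 2 = 4 states.

4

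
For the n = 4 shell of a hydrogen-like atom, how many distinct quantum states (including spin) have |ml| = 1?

12

The n = 4 shell has l = 0 through 3; check each.
Orbitals with |ml| = 1, by l: l=1 → 2; l=2 → 2; l=3 → 2.
Orbitals: 2 + 2 + 2 = 6. Each orbital carries two spin states, so 6 × 2 = 12 states.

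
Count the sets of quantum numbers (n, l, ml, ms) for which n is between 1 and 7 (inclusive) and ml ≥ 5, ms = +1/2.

4

Treat each shell separately and count matching orbitals:
n=6 → 1; n=7 → 3.
Orbitals: 1 + 3 = 4. With ms fixed to +1/2 there is one state per orbital, so 4 states.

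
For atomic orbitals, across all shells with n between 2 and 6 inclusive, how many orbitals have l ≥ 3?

50

Count contributing orbitals for each principal shell:
n=4 → 7; n=5 → 16; n=6 → 27.
Total orbitals: 7 + 16 + 27 = 50.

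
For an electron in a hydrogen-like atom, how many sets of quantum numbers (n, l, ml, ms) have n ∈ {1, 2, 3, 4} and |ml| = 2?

12

For each n in the range, tally the orbitals obeying |ml| = 2:
n=3 → 2; n=4 → 4.
Orbitals: 2 + 4 = 6. Including both spin states (ms = ±1/2) gives 2 × 6 = 12 states.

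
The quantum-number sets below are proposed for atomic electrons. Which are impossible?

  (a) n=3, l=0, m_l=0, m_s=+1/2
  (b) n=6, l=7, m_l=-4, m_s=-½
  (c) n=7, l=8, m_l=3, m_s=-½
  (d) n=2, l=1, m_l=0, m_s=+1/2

(b) has l = 7 ≥ n = 6, violating 0 ≤ l ≤ n−1.
(c) has l = 8 ≥ n = 7, violating 0 ≤ l ≤ n−1.
The remaining sets (a), (d) satisfy all four rules.

(b) and (c)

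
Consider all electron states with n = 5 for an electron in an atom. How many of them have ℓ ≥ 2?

42

Per ℓ-value: ℓ=2 → 5; ℓ=3 → 7; ℓ=4 → 9.
Orbitals: 5 + 7 + 9 = 21. Each orbital carries two spin states, so 21 × 2 = 42 states.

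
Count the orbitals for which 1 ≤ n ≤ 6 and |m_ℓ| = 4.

6

Per-shell orbital counts meeting the constraint:
n=5 → 2; n=6 → 4.
Total orbitals: 2 + 4 = 6.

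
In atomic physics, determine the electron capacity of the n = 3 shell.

A shell holds 2n² electrons: 2 × 3² = 2 × 9 = 18.

18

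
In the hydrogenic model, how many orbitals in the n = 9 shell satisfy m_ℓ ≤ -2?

Contributions: ℓ=2 → 1; ℓ=3 → 2; ℓ=4 → 3; ℓ=5 → 4; ℓ=6 → 5; ℓ=7 → 6; ℓ=8 → 7.
Total orbitals: 1 + 2 + 3 + 4 + 5 + 6 + 7 = 28.

28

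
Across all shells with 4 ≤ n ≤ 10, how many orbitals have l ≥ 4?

259

Per-shell orbital counts meeting the constraint:
n=5 → 9; n=6 → 20; n=7 → 33; n=8 → 48; n=9 → 65; n=10 → 84.
Total orbitals: 9 + 20 + 33 + 48 + 65 + 84 = 259.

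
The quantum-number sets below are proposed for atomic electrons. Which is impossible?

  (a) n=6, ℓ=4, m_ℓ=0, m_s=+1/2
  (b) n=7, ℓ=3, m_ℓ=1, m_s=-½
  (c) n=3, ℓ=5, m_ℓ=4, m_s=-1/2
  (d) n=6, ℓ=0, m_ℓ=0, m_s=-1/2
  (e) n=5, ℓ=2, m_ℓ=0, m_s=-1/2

(c) has ℓ = 5 ≥ n = 3, violating 0 ≤ ℓ ≤ n−1.
The remaining sets (a), (b), (d), (e) satisfy all four rules.

(c)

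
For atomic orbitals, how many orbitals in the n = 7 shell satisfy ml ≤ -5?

3

Go through l = 0, …, 6 (the values permitted for n = 7).
Orbitals with ml ≤ -5, by l: l=5 → 1; l=6 → 2.
Total orbitals: 1 + 2 = 3.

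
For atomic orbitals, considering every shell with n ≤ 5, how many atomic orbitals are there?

Total orbitals = 1² + 2² + 3² + 4² + 5² = 55.

55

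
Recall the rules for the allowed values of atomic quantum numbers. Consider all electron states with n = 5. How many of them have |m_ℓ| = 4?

4

Go through ℓ = 0, …, 4 (the values permitted for n = 5).
The (ℓ, m_ℓ) pairs meeting |m_ℓ| = 4 give: ℓ=4 → 2.
Orbitals: 2. Each orbital carries two spin states, so 2 × 2 = 4 states.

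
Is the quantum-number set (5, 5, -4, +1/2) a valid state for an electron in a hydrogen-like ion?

Not allowed

The orbital quantum number must satisfy 0 ≤ l ≤ n−1. With n = 5 the allowed l values are 0, 1, 2, 3, 4, so l = 5 is out of range.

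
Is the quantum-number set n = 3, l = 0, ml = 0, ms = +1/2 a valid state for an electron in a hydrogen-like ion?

n = 3 is a positive integer. l = 0 satisfies 0 ≤ l ≤ n−1 = 2. ml = 0 lies in the range −l … +l (here 0). ms = +1/2 is one of ±1/2.
All four constraints are satisfied.

Valid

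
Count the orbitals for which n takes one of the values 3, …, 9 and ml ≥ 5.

Per-shell orbital counts meeting the constraint:
n=6 → 1; n=7 → 3; n=8 → 6; n=9 → 10.
Total orbitals: 1 + 3 + 6 + 10 = 20.

20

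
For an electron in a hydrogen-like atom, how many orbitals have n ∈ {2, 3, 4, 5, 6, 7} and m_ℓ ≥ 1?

Per-shell orbital counts meeting the constraint:
n=2 → 1; n=3 → 3; n=4 → 6; n=5 → 10; n=6 → 15; n=7 → 21.
Total orbitals: 1 + 3 + 6 + 10 + 15 + 21 = 56.

56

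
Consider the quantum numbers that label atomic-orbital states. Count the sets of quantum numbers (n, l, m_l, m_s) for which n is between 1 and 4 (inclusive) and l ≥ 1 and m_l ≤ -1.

For each n in the range, tally the orbitals obeying l ≥ 1 and m_l ≤ -1:
n=2 → 1; n=3 → 3; n=4 → 6.
Orbitals: 1 + 3 + 6 = 10. Including both spin states (m_s = ±1/2) gives 2 × 10 = 20 states.

20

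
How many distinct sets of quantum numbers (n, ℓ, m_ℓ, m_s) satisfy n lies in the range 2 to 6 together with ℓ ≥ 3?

Per-shell orbital counts meeting the constraint:
n=4 → 7; n=5 → 16; n=6 → 27.
Orbitals: 7 + 16 + 27 = 50. Including both spin states (m_s = ±1/2) gives 2 × 50 = 100 states.

100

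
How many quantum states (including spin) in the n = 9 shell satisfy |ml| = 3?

With n = 9 the allowed l are 0, 1, …, 8.
Orbitals with |ml| = 3, by l: l=3 → 2; l=4 → 2; l=5 → 2; l=6 → 2; l=7 → 2; l=8 → 2.
Orbitals: 2 + 2 + 2 + 2 + 2 + 2 = 12. Each orbital carries two spin states, so 12 × 2 = 24 states.

24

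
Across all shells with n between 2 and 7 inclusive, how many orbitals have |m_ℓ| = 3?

20

Go shell by shell, enumerating (ℓ, m_ℓ) with |m_ℓ| = 3:
n=4 → 2; n=5 → 4; n=6 → 6; n=7 → 8.
Total orbitals: 2 + 4 + 6 + 8 = 20.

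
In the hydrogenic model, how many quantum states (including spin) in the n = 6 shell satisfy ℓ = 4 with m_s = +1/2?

9

For n = 6, ℓ ranges over 0 … 5.
Orbitals with ℓ = 4, by ℓ: ℓ=4 → 9.
Orbitals: 9. With m_s fixed to a single value there is one state per orbital, giving 9 states.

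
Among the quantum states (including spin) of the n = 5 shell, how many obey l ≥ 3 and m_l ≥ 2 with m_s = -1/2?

The (l, m_l) pairs meeting l ≥ 3 and m_l ≥ 2 give: l=3 → 2; l=4 → 3.
Orbitals: 2 + 3 = 5. With m_s fixed to a single value there is one state per orbital, giving 5 states.

5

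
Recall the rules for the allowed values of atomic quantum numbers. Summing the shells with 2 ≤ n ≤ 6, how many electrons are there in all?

180

Shell n has n² orbitals: 2²=4 + 3²=9 + 4²=16 + 5²=25 + 6²=36 = 90 orbitals.
Two spin states per orbital: 2 × 90 = 180 electrons.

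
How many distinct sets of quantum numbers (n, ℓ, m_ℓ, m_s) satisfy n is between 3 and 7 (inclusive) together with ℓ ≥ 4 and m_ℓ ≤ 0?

Count contributing orbitals for each principal shell:
n=5 → 5; n=6 → 11; n=7 → 18.
Orbitals: 5 + 11 + 18 = 34. Including both spin states (m_s = ±1/2) gives 2 × 34 = 68 states.

68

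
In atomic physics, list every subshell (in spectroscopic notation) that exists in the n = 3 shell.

3s, 3p, 3d

For n = 3, l runs from 0 to 2. In spectroscopic notation l = 0,1,2,… ↔ s,p,d,f,g,h,i, so the subshells are 3s, 3p, 3d.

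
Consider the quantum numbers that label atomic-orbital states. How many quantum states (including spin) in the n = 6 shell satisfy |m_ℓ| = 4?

8

The (ℓ, m_ℓ) pairs meeting |m_ℓ| = 4 give: ℓ=4 → 2; ℓ=5 → 2.
Orbitals: 2 + 2 = 4. Each orbital carries two spin states, so 4 × 2 = 8 states.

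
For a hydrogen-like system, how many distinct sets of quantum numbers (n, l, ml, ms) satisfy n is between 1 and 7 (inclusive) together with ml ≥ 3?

Per-shell orbital counts meeting the constraint:
n=4 → 1; n=5 → 3; n=6 → 6; n=7 → 10.
Orbitals: 1 + 3 + 6 + 10 = 20. Including both spin states (ms = ±1/2) gives 2 × 20 = 40 states.

40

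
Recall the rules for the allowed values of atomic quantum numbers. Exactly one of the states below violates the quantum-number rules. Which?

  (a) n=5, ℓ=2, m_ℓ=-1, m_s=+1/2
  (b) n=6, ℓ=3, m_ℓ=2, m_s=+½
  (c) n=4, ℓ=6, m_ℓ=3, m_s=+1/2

(c) has ℓ = 6 ≥ n = 4, violating 0 ≤ ℓ ≤ n−1.
The remaining sets (a), (b) satisfy all four rules.

(c)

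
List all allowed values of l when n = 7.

l is an integer with 0 ≤ l ≤ n−1, so for n = 7: l = 0, 1, 2, 3, 4, 5, 6.

0, 1, 2, 3, 4, 5, 6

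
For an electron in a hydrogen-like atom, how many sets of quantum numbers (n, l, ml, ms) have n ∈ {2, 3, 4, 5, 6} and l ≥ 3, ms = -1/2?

For each n in the range, tally the orbitals obeying l ≥ 3:
n=4 → 7; n=5 → 16; n=6 → 27.
Orbitals: 7 + 16 + 27 = 50. With ms fixed to -1/2 there is one state per orbital, so 50 states.

50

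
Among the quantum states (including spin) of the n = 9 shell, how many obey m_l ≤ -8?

2

With n = 9 the allowed l are 0, 1, …, 8.
Contributions: l=8 → 1.
Orbitals: 1. Each orbital carries two spin states, so 1 × 2 = 2 states.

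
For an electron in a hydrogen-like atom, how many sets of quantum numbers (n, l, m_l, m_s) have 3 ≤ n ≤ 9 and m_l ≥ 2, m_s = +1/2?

Work shell by shell — for each n, count the (l, m_l) pairs that satisfy m_l ≥ 2:
n=3 → 1; n=4 → 3; n=5 → 6; n=6 → 10; n=7 → 15; n=8 → 21; n=9 → 28.
Orbitals: 1 + 3 + 6 + 10 + 15 + 21 + 28 = 84. With m_s fixed to +1/2 there is one state per orbital, so 84 states.

84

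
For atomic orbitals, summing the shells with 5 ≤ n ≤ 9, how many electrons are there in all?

Shell n has n² orbitals: 5²=25 + 6²=36 + 7²=49 + 8²=64 + 9²=81 = 255 orbitals.
Two spin states per orbital: 2 × 255 = 510 electrons.

510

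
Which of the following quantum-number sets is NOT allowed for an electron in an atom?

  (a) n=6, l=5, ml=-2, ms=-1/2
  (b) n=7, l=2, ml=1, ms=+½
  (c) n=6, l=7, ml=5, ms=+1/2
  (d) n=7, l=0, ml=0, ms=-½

(c) has l = 7 ≥ n = 6, violating 0 ≤ l ≤ n−1.
The remaining sets (a), (b), (d) satisfy all four rules.

(c)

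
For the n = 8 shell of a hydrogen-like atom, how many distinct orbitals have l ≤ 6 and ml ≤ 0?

28

Contributions: l=0 → 1; l=1 → 2; l=2 → 3; l=3 → 4; l=4 → 5; l=5 → 6; l=6 → 7.
Total orbitals: 1 + 2 + 3 + 4 + 5 + 6 + 7 = 28.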